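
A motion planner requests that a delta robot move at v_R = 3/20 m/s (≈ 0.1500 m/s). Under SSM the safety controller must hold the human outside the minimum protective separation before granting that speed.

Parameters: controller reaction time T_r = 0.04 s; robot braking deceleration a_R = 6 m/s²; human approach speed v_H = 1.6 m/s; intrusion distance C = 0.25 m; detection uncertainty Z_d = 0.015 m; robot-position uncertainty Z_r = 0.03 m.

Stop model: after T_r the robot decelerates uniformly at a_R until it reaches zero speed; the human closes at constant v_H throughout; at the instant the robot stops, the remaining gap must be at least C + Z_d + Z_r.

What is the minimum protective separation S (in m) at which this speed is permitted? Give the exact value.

stop time T_s = (3/20)/6 = 0.0250 s
robot in T_r: 0.1500·0.0400 = 0.0060 m
robot covers 0.1500·0.0250 − ½·6.0000·0.0250² = 0.0019 m while stopping
person approaches 1.6000·(0.0400+0.0250) = 0.1040 m
margins: 0.2500+0.0150+0.0300 = 0.2950 m
S_min ≈ 0.0060+0.0019+0.1040+0.2950  ⇒  S_min = 651/1600 m

S_min = 651/1600 m = 0.4069 m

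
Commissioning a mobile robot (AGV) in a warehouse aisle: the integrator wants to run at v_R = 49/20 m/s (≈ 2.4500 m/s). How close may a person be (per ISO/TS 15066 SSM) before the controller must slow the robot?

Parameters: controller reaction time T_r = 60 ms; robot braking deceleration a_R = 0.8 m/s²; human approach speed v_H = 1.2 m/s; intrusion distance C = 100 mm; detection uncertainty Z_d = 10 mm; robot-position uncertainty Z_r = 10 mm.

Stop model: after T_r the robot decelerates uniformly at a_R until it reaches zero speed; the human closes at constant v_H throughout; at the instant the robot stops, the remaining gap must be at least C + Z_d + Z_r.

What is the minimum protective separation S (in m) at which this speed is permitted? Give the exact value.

stop time T_s = (49/20)/(4/5) = 3.0625 s
robot covers v_R·T_r = 2.4500·0.0600 = 0.1470 m before braking
robot under decel: 2.4500²/(2·0.8000) = 3.7516 m
person approaches 1.2000·(0.0600+3.0625) = 3.7470 m
margins: 0.1000+0.0100+0.0100 = 0.1200 m
S_min ≈ 0.1470+3.7516+3.7470+0.1200  ⇒  S_min = 124249/16000 m

S_min = 124249/16000 m = 7.7656 m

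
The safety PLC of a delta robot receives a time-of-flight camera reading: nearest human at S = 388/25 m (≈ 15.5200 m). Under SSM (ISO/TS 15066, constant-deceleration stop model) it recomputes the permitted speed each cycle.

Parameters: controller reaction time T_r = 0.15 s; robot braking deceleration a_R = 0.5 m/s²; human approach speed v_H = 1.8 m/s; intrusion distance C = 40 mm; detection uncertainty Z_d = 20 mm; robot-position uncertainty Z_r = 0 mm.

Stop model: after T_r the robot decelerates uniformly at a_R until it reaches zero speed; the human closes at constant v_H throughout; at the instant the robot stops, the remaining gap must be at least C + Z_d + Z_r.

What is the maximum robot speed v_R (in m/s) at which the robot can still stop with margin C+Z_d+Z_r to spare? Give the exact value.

quadratic (1)·v² + (15/4)·v + (-1519/100) = 0
  disc = (15/4)² − 4·(1)·(-1519/100) = 29929/400 ; √disc = 173/20
  v_R = (−(15/4) + 173/20) / (2·(1)) = 49/20 m/s
check:
stop time T_s = (49/20)/(1/2) = 4.9000 s
reaction-phase robot travel = 2.4500·0.1500 = 0.3675 m
robot covers 2.4500·4.9000 − ½·0.5000·4.9000² = 6.0025 m while stopping
human over T_r+T_s: 1.8000·(0.1500+4.9000) = 9.0900 m
margins: 0.0400+0.0200+0.0000 = 0.0600 m
sum ≈ 0.3675+6.0025+9.0900+0.0600 ≈ 15.5200 m = S ✓

v_R_max = 49/20 m/s = 2.4500 m/s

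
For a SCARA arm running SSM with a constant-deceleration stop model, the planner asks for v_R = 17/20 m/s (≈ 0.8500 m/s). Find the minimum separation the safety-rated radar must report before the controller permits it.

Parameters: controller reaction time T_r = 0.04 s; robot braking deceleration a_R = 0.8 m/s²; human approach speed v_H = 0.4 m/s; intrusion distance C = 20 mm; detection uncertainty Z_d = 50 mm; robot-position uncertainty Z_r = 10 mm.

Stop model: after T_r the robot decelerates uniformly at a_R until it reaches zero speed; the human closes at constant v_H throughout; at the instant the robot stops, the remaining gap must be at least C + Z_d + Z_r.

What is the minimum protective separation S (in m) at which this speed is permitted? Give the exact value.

T_s = v_R/a_R = (17/20)/(4/5) = 1.0625 s
robot in T_r: 0.8500·0.0400 = 0.0340 m
braking distance = 0.8500²/(2·0.8000) = 0.4516 m
human over T_r+T_s: 0.4000·(0.0400+1.0625) = 0.4410 m
margins: 0.0200+0.0500+0.0100 = 0.0800 m
S_min ≈ 0.0340+0.4516+0.4410+0.0800  ⇒  S_min = 3221/3200 m

S_min = 3221/3200 m = 1.0066 m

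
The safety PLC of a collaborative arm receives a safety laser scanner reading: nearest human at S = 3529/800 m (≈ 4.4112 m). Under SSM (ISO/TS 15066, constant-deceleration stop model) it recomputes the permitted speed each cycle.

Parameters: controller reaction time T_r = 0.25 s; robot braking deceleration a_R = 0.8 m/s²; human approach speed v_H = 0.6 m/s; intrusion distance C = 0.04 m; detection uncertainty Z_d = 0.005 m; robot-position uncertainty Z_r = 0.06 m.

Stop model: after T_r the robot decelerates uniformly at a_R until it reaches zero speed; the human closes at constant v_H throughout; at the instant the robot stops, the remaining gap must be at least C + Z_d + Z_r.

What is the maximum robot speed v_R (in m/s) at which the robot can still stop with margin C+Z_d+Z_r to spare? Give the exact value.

collect terms ⇒ (5/8)·v_R² + (1)·v_R + (-133/32) = 0
  disc = (1)² − 4·(5/8)·(-133/32) = 729/64 ; √disc = 27/8
  v_R = (−(1) + 27/8) / (2·(5/8)) = 19/10 m/s
check:
T_s = v_R/a_R = (19/10)/(4/5) = 2.3750 s
reaction-phase robot travel = 1.9000·0.2500 = 0.4750 m
braking distance = 1.9000²/(2·0.8000) = 2.2563 m
human closes 0.6000·2.6250 = 1.5750 m
margins: 0.0400+0.0050+0.0600 = 0.1050 m
sum ≈ 0.4750+2.2563+1.5750+0.1050 ≈ 4.4112 m = S ✓

v_R_max = 19/10 m/s = 1.9000 m/s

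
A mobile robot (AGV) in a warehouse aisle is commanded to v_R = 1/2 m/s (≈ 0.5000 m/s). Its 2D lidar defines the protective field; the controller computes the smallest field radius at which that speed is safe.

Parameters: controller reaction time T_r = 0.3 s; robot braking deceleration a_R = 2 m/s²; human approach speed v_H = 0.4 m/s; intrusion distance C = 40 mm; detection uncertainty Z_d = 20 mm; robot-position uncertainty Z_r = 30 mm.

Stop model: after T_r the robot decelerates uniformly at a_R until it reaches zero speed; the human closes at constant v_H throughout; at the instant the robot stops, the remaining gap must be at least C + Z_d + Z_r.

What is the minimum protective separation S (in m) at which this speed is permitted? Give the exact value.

S_min = 209/400 m = 0.5225 m

stop time T_s = (1/2)/2 = 0.2500 s
robot in T_r: 0.5000·0.3000 = 0.1500 m
robot under decel: 0.5000²/(2·2.0000) = 0.0625 m
person approaches 0.4000·(0.3000+0.2500) = 0.2200 m
margins: 0.0400+0.0200+0.0300 = 0.0900 m
S_min ≈ 0.1500+0.0625+0.2200+0.0900  ⇒  S_min = 209/400 m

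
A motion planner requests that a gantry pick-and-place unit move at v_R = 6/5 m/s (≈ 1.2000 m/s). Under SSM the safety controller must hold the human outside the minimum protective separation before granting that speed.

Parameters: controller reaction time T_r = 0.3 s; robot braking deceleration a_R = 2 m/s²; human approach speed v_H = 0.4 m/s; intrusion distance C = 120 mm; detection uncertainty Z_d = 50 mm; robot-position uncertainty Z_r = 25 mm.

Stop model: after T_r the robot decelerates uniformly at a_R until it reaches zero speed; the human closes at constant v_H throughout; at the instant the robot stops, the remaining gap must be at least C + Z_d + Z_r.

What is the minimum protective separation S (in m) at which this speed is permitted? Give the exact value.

braking lasts T_s = (6/5)/2 = 0.6000 s
robot covers v_R·T_r = 1.2000·0.3000 = 0.3600 m before braking
robot covers 1.2000·0.6000 − ½·2.0000·0.6000² = 0.3600 m while stopping
human closes 0.4000·0.9000 = 0.3600 m
margins: 0.1200+0.0500+0.0250 = 0.1950 m
S_min ≈ 0.3600+0.3600+0.3600+0.1950  ⇒  S_min = 51/40 m

S_min = 51/40 m = 1.2750 m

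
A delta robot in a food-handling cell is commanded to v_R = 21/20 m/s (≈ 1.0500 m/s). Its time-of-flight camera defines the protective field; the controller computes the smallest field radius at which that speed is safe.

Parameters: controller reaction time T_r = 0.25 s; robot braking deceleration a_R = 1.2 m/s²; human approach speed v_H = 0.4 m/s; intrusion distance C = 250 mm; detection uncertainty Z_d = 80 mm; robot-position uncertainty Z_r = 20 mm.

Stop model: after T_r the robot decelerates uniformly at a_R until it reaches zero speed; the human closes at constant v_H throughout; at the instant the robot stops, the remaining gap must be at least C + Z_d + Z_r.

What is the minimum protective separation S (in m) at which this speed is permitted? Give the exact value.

S_min = 487/320 m = 1.5219 m

braking lasts T_s = (21/20)/(6/5) = 0.8750 s
robot in T_r: 1.0500·0.2500 = 0.2625 m
braking distance = 1.0500²/(2·1.2000) = 0.4594 m
person approaches 0.4000·(0.2500+0.8750) = 0.4500 m
margins: 0.2500+0.0800+0.0200 = 0.3500 m
S_min ≈ 0.2625+0.4594+0.4500+0.3500  ⇒  S_min = 487/320 m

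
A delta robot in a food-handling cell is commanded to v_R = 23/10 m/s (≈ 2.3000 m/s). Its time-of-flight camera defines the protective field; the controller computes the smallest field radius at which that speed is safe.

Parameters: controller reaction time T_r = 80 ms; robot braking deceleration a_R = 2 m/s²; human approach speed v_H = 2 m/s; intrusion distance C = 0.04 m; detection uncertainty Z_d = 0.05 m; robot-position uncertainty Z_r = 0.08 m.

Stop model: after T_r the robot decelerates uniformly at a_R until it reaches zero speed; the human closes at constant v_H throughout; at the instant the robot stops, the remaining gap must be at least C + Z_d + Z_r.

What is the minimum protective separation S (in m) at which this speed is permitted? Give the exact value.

stop time T_s = (23/10)/2 = 1.1500 s
reaction-phase robot travel = 2.3000·0.0800 = 0.1840 m
braking distance = 2.3000²/(2·2.0000) = 1.3225 m
human over T_r+T_s: 2.0000·(0.0800+1.1500) = 2.4600 m
C+Z_d+Z_r = 0.0400+0.0500+0.0800 = 0.1700 m
S_min ≈ 0.1840+1.3225+2.4600+0.1700  ⇒  S_min = 8273/2000 m

S_min = 8273/2000 m = 4.1365 m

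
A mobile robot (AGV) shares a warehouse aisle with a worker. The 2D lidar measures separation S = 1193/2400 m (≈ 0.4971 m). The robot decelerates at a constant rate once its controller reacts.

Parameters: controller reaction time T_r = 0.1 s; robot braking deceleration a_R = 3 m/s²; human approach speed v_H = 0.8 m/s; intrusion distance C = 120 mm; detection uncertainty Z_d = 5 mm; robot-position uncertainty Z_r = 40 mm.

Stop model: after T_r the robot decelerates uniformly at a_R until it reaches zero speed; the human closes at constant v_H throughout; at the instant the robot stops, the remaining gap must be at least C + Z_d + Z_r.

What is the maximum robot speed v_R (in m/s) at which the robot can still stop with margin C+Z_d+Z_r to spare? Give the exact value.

collect terms ⇒ (1/6)·v_R² + (11/30)·v_R + (-121/480) = 0
  disc = (11/30)² − 4·(1/6)·(-121/480) = 121/400 ; √disc = 11/20
  v_R = (−(11/30) + 11/20) / (2·(1/6)) = 11/20 m/s
check:
T_s = v_R/a_R = (11/20)/3 = 0.1833 s
reaction-phase robot travel = 0.5500·0.1000 = 0.0550 m
braking distance = 0.5500²/(2·3.0000) = 0.0504 m
human closes 0.8000·0.2833 = 0.2267 m
C+Z_d+Z_r = 0.1200+0.0050+0.0400 = 0.1650 m
sum ≈ 0.0550+0.0504+0.2267+0.1650 ≈ 0.4971 m = S ✓

v_R_max = 11/20 m/s = 0.5500 m/s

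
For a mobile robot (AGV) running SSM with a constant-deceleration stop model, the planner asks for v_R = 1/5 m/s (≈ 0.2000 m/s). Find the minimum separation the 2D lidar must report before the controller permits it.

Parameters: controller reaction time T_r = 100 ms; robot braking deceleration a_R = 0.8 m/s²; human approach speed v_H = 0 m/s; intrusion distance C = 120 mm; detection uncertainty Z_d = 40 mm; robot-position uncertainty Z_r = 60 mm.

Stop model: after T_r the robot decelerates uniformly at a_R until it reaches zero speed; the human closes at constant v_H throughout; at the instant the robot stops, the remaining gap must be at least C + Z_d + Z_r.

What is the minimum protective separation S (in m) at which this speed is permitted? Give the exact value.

stop time T_s = (1/5)/(4/5) = 0.2500 s
robot covers v_R·T_r = 0.2000·0.1000 = 0.0200 m before braking
braking distance = 0.2000²/(2·0.8000) = 0.0250 m
human closes 0.0000·0.3500 = 0.0000 m
residual clearance needed = 0.1200+0.0400+0.0600 = 0.2200 m
S_min ≈ 0.0200+0.0250+0.0000+0.2200  ⇒  S_min = 53/200 m

S_min = 53/200 m = 0.2650 m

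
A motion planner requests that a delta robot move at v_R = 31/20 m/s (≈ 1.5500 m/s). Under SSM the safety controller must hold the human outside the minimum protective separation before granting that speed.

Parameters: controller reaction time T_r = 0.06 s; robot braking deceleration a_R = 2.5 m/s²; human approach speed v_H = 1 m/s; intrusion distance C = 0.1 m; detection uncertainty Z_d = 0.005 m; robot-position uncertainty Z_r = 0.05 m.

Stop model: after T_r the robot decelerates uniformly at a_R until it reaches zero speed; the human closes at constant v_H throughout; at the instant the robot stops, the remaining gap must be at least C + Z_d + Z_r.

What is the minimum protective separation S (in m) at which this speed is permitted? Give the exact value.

braking lasts T_s = (31/20)/(5/2) = 0.6200 s
reaction-phase robot travel = 1.5500·0.0600 = 0.0930 m
robot covers 1.5500·0.6200 − ½·2.5000·0.6200² = 0.4805 m while stopping
person approaches 1.0000·(0.0600+0.6200) = 0.6800 m
C+Z_d+Z_r = 0.1000+0.0050+0.0500 = 0.1550 m
S_min ≈ 0.0930+0.4805+0.6800+0.1550  ⇒  S_min = 2817/2000 m

S_min = 2817/2000 m = 1.4085 m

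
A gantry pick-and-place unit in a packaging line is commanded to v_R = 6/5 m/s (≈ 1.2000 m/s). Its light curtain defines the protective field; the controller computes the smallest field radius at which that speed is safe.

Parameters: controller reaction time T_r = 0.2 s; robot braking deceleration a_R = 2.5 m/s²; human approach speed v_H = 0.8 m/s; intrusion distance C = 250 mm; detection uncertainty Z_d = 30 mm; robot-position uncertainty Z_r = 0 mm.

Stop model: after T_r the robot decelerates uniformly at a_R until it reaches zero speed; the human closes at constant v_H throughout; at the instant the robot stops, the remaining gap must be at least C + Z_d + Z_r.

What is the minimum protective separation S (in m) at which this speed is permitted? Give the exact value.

S_min = 169/125 m = 1.3520 m

braking lasts T_s = (6/5)/(5/2) = 0.4800 s
robot in T_r: 1.2000·0.2000 = 0.2400 m
braking distance = 1.2000²/(2·2.5000) = 0.2880 m
person approaches 0.8000·(0.2000+0.4800) = 0.5440 m
residual clearance needed = 0.2500+0.0300+0.0000 = 0.2800 m
S_min ≈ 0.2400+0.2880+0.5440+0.2800  ⇒  S_min = 169/125 m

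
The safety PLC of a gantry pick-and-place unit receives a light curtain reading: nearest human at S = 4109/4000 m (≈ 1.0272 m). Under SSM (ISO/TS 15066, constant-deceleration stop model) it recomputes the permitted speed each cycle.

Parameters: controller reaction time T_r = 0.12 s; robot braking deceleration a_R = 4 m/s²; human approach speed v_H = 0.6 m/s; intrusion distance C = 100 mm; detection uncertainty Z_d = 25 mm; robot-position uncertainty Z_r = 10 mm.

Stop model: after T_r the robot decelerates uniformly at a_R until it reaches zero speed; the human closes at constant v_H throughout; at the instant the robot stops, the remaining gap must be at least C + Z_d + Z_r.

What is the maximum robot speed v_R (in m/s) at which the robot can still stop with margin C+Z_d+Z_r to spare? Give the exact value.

v_R_max = 17/10 m/s = 1.7000 m/s

at the boundary: (1/8)·v² + (27/100)·v + (-3281/4000) = 0
  disc = (27/100)² − 4·(1/8)·(-3281/4000) = 19321/40000 ; √disc = 139/200
  v_R = (−(27/100) + 139/200) / (2·(1/8)) = 17/10 m/s
check:
T_s = v_R/a_R = (17/10)/4 = 0.4250 s
reaction-phase robot travel = 1.7000·0.1200 = 0.2040 m
braking distance = 1.7000²/(2·4.0000) = 0.3613 m
human over T_r+T_s: 0.6000·(0.1200+0.4250) = 0.3270 m
C+Z_d+Z_r = 0.1000+0.0250+0.0100 = 0.1350 m
sum ≈ 0.2040+0.3613+0.3270+0.1350 ≈ 1.0272 m = S ✓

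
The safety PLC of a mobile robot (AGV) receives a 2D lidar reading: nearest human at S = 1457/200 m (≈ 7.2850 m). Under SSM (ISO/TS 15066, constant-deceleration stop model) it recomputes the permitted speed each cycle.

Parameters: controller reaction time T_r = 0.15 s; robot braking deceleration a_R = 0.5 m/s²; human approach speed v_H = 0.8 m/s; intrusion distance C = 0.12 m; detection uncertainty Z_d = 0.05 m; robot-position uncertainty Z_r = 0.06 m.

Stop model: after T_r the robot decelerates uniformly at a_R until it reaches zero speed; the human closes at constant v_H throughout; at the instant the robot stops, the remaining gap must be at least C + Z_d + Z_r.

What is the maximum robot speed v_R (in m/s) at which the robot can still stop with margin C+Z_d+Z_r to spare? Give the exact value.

at the boundary: (1)·v² + (7/4)·v + (-1387/200) = 0
  disc = (7/4)² − 4·(1)·(-1387/200) = 12321/400 ; √disc = 111/20
  v_R = (−(7/4) + 111/20) / (2·(1)) = 19/10 m/s
check:
braking lasts T_s = (19/10)/(1/2) = 3.8000 s
reaction-phase robot travel = 1.9000·0.1500 = 0.2850 m
robot covers 1.9000·3.8000 − ½·0.5000·3.8000² = 3.6100 m while stopping
human closes 0.8000·3.9500 = 3.1600 m
margins: 0.1200+0.0500+0.0600 = 0.2300 m
sum ≈ 0.2850+3.6100+3.1600+0.2300 ≈ 7.2850 m = S ✓

v_R_max = 19/10 m/s = 1.9000 m/s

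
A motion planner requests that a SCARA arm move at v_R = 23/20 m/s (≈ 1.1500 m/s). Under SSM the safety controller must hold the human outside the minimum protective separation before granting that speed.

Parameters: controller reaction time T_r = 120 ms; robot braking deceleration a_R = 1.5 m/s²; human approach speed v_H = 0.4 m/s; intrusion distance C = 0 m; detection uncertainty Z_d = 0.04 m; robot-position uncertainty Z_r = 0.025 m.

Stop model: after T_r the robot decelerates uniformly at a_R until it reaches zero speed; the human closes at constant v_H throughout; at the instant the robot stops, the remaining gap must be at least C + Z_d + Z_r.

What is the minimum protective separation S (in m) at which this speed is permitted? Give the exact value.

T_s = v_R/a_R = (23/20)/(3/2) = 0.7667 s
robot in T_r: 1.1500·0.1200 = 0.1380 m
braking distance = 1.1500²/(2·1.5000) = 0.4408 m
person approaches 0.4000·(0.1200+0.7667) = 0.3547 m
C+Z_d+Z_r = 0.0000+0.0400+0.0250 = 0.0650 m
S_min ≈ 0.1380+0.4408+0.3547+0.0650  ⇒  S_min = 1997/2000 m

S_min = 1997/2000 m = 0.9985 m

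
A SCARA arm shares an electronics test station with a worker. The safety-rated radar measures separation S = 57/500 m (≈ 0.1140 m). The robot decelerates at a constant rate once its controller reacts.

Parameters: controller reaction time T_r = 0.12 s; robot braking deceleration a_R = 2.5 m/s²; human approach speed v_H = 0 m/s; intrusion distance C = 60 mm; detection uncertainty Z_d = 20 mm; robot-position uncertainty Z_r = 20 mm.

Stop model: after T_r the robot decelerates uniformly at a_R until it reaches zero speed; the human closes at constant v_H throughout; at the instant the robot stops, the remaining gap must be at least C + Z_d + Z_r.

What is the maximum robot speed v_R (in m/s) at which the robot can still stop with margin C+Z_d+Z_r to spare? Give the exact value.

v_R_max = 1/10 m/s = 0.1000 m/s

at the boundary: (1/5)·v² + (3/25)·v + (-7/500) = 0
  disc = (3/25)² − 4·(1/5)·(-7/500) = 16/625 ; √disc = 4/25
  v_R = (−(3/25) + 4/25) / (2·(1/5)) = 1/10 m/s
check:
stop time T_s = (1/10)/(5/2) = 0.0400 s
robot covers v_R·T_r = 0.1000·0.1200 = 0.0120 m before braking
robot under decel: 0.1000²/(2·2.5000) = 0.0020 m
human over T_r+T_s: 0.0000·(0.1200+0.0400) = 0.0000 m
residual clearance needed = 0.0600+0.0200+0.0200 = 0.1000 m
sum ≈ 0.0120+0.0020+0.0000+0.1000 ≈ 0.1140 m = S ✓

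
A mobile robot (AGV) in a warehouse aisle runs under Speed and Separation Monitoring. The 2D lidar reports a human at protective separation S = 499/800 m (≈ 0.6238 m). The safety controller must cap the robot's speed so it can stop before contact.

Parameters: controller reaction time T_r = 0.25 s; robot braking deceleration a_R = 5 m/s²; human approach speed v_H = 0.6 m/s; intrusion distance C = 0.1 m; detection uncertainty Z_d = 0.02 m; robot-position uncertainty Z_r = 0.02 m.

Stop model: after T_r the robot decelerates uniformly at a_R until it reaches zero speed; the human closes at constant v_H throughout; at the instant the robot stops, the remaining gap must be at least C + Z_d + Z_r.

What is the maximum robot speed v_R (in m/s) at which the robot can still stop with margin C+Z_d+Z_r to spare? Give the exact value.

v_R_max = 3/4 m/s = 0.7500 m/s

quadratic (1/10)·v² + (37/100)·v + (-267/800) = 0
  disc = (37/100)² − 4·(1/10)·(-267/800) = 169/625 ; √disc = 13/25
  v_R = (−(37/100) + 13/25) / (2·(1/10)) = 3/4 m/s
check:
stop time T_s = (3/4)/5 = 0.1500 s
reaction-phase robot travel = 0.7500·0.2500 = 0.1875 m
robot under decel: 0.7500²/(2·5.0000) = 0.0563 m
human over T_r+T_s: 0.6000·(0.2500+0.1500) = 0.2400 m
margins: 0.1000+0.0200+0.0200 = 0.1400 m
sum ≈ 0.1875+0.0563+0.2400+0.1400 ≈ 0.6238 m = S ✓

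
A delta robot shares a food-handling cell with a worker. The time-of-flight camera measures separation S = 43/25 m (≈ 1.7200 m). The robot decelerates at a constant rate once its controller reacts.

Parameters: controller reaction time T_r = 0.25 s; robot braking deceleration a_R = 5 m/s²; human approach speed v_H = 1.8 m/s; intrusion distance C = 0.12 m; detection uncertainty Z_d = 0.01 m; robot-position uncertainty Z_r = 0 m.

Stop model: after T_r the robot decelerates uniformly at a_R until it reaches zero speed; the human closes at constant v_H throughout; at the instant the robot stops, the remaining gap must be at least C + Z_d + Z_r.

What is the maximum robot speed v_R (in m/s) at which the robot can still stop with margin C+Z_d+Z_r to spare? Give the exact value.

quadratic (1/10)·v² + (61/100)·v + (-57/50) = 0
  disc = (61/100)² − 4·(1/10)·(-57/50) = 8281/10000 ; √disc = 91/100
  v_R = (−(61/100) + 91/100) / (2·(1/10)) = 3/2 m/s
check:
braking lasts T_s = (3/2)/5 = 0.3000 s
robot covers v_R·T_r = 1.5000·0.2500 = 0.3750 m before braking
robot under decel: 1.5000²/(2·5.0000) = 0.2250 m
human over T_r+T_s: 1.8000·(0.2500+0.3000) = 0.9900 m
margins: 0.1200+0.0100+0.0000 = 0.1300 m
sum ≈ 0.3750+0.2250+0.9900+0.1300 ≈ 1.7200 m = S ✓

v_R_max = 3/2 m/s = 1.5000 m/s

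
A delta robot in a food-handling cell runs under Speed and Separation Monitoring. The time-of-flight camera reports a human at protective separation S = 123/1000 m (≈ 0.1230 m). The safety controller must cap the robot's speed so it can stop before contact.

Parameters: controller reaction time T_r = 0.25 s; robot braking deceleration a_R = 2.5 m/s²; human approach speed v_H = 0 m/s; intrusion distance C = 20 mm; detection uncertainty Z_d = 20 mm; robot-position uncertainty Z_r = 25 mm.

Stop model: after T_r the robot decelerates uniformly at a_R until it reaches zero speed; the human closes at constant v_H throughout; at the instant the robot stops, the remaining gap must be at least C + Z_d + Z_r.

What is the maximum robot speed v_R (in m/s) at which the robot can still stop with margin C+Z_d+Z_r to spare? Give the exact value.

quadratic (1/5)·v² + (1/4)·v + (-29/500) = 0
  disc = (1/4)² − 4·(1/5)·(-29/500) = 1089/10000 ; √disc = 33/100
  v_R = (−(1/4) + 33/100) / (2·(1/5)) = 1/5 m/s
check:
braking lasts T_s = (1/5)/(5/2) = 0.0800 s
robot in T_r: 0.2000·0.2500 = 0.0500 m
braking distance = 0.2000²/(2·2.5000) = 0.0080 m
human over T_r+T_s: 0.0000·(0.2500+0.0800) = 0.0000 m
C+Z_d+Z_r = 0.0200+0.0200+0.0250 = 0.0650 m
sum ≈ 0.0500+0.0080+0.0000+0.0650 ≈ 0.1230 m = S ✓

v_R_max = 1/5 m/s = 0.2000 m/s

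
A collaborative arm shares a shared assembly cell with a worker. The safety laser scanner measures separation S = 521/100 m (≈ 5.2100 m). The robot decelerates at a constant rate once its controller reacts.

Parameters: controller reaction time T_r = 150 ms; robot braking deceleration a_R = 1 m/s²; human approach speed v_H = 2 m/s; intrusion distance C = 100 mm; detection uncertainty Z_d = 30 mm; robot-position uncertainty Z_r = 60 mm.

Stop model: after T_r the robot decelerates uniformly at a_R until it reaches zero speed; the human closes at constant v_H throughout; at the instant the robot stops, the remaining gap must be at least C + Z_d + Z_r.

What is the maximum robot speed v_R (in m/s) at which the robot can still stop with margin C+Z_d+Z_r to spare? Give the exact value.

v_R_max = 8/5 m/s = 1.6000 m/s

collect terms ⇒ (1/2)·v_R² + (43/20)·v_R + (-118/25) = 0
  disc = (43/20)² − 4·(1/2)·(-118/25) = 225/16 ; √disc = 15/4
  v_R = (−(43/20) + 15/4) / (2·(1/2)) = 8/5 m/s
check:
stop time T_s = (8/5)/1 = 1.6000 s
robot covers v_R·T_r = 1.6000·0.1500 = 0.2400 m before braking
robot covers 1.6000·1.6000 − ½·1.0000·1.6000² = 1.2800 m while stopping
human closes 2.0000·1.7500 = 3.5000 m
residual clearance needed = 0.1000+0.0300+0.0600 = 0.1900 m
sum ≈ 0.2400+1.2800+3.5000+0.1900 ≈ 5.2100 m = S ✓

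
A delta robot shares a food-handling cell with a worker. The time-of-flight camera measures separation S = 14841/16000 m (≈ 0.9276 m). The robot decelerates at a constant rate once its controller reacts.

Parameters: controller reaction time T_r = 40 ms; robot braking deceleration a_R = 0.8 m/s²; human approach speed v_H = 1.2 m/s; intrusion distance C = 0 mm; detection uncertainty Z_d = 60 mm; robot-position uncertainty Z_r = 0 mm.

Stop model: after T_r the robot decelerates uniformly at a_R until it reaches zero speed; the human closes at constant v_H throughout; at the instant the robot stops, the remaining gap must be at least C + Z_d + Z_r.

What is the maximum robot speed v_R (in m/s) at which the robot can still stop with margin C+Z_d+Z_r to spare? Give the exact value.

v_R_max = 9/20 m/s = 0.4500 m/s

collect terms ⇒ (5/8)·v_R² + (77/50)·v_R + (-13113/16000) = 0
  disc = (77/50)² − 4·(5/8)·(-13113/16000) = 707281/160000 ; √disc = 841/400
  v_R = (−(77/50) + 841/400) / (2·(5/8)) = 9/20 m/s
check:
braking lasts T_s = (9/20)/(4/5) = 0.5625 s
reaction-phase robot travel = 0.4500·0.0400 = 0.0180 m
braking distance = 0.4500²/(2·0.8000) = 0.1266 m
human closes 1.2000·0.6025 = 0.7230 m
residual clearance needed = 0.0000+0.0600+0.0000 = 0.0600 m
sum ≈ 0.0180+0.1266+0.7230+0.0600 ≈ 0.9276 m = S ✓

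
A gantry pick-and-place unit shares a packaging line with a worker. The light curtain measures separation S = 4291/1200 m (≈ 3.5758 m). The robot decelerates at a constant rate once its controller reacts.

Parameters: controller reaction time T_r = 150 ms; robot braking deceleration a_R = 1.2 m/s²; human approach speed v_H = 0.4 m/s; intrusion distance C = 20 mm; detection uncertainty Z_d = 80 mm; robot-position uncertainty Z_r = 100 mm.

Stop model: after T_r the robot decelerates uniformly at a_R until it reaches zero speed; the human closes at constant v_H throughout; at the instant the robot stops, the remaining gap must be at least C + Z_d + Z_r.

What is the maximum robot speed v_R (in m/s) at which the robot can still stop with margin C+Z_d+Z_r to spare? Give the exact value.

collect terms ⇒ (5/12)·v_R² + (29/60)·v_R + (-3979/1200) = 0
  disc = (29/60)² − 4·(5/12)·(-3979/1200) = 144/25 ; √disc = 12/5
  v_R = (−(29/60) + 12/5) / (2·(5/12)) = 23/10 m/s
check:
braking lasts T_s = (23/10)/(6/5) = 1.9167 s
robot covers v_R·T_r = 2.3000·0.1500 = 0.3450 m before braking
robot under decel: 2.3000²/(2·1.2000) = 2.2042 m
human over T_r+T_s: 0.4000·(0.1500+1.9167) = 0.8267 m
margins: 0.0200+0.0800+0.1000 = 0.2000 m
sum ≈ 0.3450+2.2042+0.8267+0.2000 ≈ 3.5758 m = S ✓

v_R_max = 23/10 m/s = 2.3000 m/s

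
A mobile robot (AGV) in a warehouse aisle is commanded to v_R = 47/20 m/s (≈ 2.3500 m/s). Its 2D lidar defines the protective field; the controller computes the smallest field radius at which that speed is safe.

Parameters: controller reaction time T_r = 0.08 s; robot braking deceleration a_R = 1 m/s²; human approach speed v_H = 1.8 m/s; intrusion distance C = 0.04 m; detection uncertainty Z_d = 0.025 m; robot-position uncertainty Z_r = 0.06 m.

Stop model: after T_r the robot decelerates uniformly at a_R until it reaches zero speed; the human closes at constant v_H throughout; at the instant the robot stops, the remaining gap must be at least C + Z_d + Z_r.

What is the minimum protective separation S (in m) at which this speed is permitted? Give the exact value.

stop time T_s = (47/20)/1 = 2.3500 s
reaction-phase robot travel = 2.3500·0.0800 = 0.1880 m
braking distance = 2.3500²/(2·1.0000) = 2.7612 m
person approaches 1.8000·(0.0800+2.3500) = 4.3740 m
C+Z_d+Z_r = 0.0400+0.0250+0.0600 = 0.1250 m
S_min ≈ 0.1880+2.7612+4.3740+0.1250  ⇒  S_min = 29793/4000 m

S_min = 29793/4000 m = 7.4482 m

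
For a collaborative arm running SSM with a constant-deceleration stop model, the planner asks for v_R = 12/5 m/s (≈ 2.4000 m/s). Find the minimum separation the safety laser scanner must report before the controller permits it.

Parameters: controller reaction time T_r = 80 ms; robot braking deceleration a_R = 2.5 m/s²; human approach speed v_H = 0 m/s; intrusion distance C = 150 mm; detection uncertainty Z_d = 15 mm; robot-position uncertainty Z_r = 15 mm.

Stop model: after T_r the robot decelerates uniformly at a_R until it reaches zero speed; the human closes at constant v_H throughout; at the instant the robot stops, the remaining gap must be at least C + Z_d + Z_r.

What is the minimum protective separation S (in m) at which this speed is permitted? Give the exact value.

S_min = 381/250 m = 1.5240 m

braking lasts T_s = (12/5)/(5/2) = 0.9600 s
robot covers v_R·T_r = 2.4000·0.0800 = 0.1920 m before braking
braking distance = 2.4000²/(2·2.5000) = 1.1520 m
person approaches 0.0000·(0.0800+0.9600) = 0.0000 m
residual clearance needed = 0.1500+0.0150+0.0150 = 0.1800 m
S_min ≈ 0.1920+1.1520+0.0000+0.1800  ⇒  S_min = 381/250 m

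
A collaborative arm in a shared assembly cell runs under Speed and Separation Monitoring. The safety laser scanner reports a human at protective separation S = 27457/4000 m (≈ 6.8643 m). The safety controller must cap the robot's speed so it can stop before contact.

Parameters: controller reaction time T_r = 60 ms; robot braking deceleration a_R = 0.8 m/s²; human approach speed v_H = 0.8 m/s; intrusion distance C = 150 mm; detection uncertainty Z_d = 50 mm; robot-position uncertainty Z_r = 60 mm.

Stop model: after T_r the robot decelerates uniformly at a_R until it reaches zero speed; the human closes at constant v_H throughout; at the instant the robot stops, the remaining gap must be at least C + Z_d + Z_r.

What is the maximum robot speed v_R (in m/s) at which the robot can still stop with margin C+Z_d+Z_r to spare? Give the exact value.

quadratic (5/8)·v² + (53/50)·v + (-1049/160) = 0
  disc = (53/50)² − 4·(5/8)·(-1049/160) = 700569/40000 ; √disc = 837/200
  v_R = (−(53/50) + 837/200) / (2·(5/8)) = 5/2 m/s
check:
braking lasts T_s = (5/2)/(4/5) = 3.1250 s
robot covers v_R·T_r = 2.5000·0.0600 = 0.1500 m before braking
braking distance = 2.5000²/(2·0.8000) = 3.9062 m
human over T_r+T_s: 0.8000·(0.0600+3.1250) = 2.5480 m
margins: 0.1500+0.0500+0.0600 = 0.2600 m
sum ≈ 0.1500+3.9062+2.5480+0.2600 ≈ 6.8643 m = S ✓

v_R_max = 5/2 m/s = 2.5000 m/s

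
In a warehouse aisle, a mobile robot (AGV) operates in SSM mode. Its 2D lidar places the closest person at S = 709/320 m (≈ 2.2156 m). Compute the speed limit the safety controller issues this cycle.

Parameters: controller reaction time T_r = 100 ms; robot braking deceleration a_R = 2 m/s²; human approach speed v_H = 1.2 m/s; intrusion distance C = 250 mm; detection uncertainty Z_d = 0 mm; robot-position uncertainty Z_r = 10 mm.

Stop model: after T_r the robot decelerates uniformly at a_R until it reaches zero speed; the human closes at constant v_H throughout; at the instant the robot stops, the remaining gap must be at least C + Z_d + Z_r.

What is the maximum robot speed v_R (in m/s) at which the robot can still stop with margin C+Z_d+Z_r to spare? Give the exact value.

at the boundary: (1/4)·v² + (7/10)·v + (-2937/1600) = 0
  disc = (7/10)² − 4·(1/4)·(-2937/1600) = 3721/1600 ; √disc = 61/40
  v_R = (−(7/10) + 61/40) / (2·(1/4)) = 33/20 m/s
check:
stop time T_s = (33/20)/2 = 0.8250 s
reaction-phase robot travel = 1.6500·0.1000 = 0.1650 m
robot covers 1.6500·0.8250 − ½·2.0000·0.8250² = 0.6806 m while stopping
human closes 1.2000·0.9250 = 1.1100 m
residual clearance needed = 0.2500+0.0000+0.0100 = 0.2600 m
sum ≈ 0.1650+0.6806+1.1100+0.2600 ≈ 2.2156 m = S ✓

v_R_max = 33/20 m/s = 1.6500 m/s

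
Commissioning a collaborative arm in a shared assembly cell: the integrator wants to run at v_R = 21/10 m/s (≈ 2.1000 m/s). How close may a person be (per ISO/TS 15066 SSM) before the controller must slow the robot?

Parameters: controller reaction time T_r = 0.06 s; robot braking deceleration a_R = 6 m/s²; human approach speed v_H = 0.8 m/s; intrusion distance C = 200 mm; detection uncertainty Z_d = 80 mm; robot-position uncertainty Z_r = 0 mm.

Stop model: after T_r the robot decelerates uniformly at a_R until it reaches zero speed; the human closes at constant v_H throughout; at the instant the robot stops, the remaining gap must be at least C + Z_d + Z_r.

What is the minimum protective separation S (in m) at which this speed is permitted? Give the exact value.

S_min = 2203/2000 m = 1.1015 m

stop time T_s = (21/10)/6 = 0.3500 s
reaction-phase robot travel = 2.1000·0.0600 = 0.1260 m
braking distance = 2.1000²/(2·6.0000) = 0.3675 m
human over T_r+T_s: 0.8000·(0.0600+0.3500) = 0.3280 m
residual clearance needed = 0.2000+0.0800+0.0000 = 0.2800 m
S_min ≈ 0.1260+0.3675+0.3280+0.2800  ⇒  S_min = 2203/2000 m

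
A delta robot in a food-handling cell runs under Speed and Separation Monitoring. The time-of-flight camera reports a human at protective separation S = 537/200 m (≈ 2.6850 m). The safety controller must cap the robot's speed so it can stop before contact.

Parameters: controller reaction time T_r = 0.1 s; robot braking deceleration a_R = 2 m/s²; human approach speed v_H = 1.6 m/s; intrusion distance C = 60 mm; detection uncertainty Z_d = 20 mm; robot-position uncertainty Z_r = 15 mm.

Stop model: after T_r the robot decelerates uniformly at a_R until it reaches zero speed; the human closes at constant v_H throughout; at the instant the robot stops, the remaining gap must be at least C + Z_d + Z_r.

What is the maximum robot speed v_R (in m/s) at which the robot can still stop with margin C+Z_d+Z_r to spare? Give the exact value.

at the boundary: (1/4)·v² + (9/10)·v + (-243/100) = 0
  disc = (9/10)² − 4·(1/4)·(-243/100) = 81/25 ; √disc = 9/5
  v_R = (−(9/10) + 9/5) / (2·(1/4)) = 9/5 m/s
check:
stop time T_s = (9/5)/2 = 0.9000 s
robot in T_r: 1.8000·0.1000 = 0.1800 m
robot covers 1.8000·0.9000 − ½·2.0000·0.9000² = 0.8100 m while stopping
human closes 1.6000·1.0000 = 1.6000 m
margins: 0.0600+0.0200+0.0150 = 0.0950 m
sum ≈ 0.1800+0.8100+1.6000+0.0950 ≈ 2.6850 m = S ✓

v_R_max = 9/5 m/s = 1.8000 m/s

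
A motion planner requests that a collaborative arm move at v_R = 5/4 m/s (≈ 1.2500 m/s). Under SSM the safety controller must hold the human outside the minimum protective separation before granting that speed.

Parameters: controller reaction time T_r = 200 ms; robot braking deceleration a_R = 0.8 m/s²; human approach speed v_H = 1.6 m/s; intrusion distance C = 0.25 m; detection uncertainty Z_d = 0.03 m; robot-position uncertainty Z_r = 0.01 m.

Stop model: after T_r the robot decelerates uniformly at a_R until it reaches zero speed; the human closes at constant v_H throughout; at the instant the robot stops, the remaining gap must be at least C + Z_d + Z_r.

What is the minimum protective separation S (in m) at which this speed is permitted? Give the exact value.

T_s = v_R/a_R = (5/4)/(4/5) = 1.5625 s
robot in T_r: 1.2500·0.2000 = 0.2500 m
robot covers 1.2500·1.5625 − ½·0.8000·1.5625² = 0.9766 m while stopping
person approaches 1.6000·(0.2000+1.5625) = 2.8200 m
margins: 0.2500+0.0300+0.0100 = 0.2900 m
S_min ≈ 0.2500+0.9766+2.8200+0.2900  ⇒  S_min = 13877/3200 m

S_min = 13877/3200 m = 4.3366 m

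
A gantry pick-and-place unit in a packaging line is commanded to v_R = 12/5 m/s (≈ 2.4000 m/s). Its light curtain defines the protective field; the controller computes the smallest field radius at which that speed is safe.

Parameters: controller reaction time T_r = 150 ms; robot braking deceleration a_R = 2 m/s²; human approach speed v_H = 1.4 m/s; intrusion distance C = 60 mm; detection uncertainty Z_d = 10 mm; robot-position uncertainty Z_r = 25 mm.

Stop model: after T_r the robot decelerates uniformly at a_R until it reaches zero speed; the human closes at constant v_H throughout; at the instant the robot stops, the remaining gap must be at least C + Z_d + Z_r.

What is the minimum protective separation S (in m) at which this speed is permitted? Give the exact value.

S_min = 757/200 m = 3.7850 m

T_s = v_R/a_R = (12/5)/2 = 1.2000 s
reaction-phase robot travel = 2.4000·0.1500 = 0.3600 m
robot under decel: 2.4000²/(2·2.0000) = 1.4400 m
human closes 1.4000·1.3500 = 1.8900 m
C+Z_d+Z_r = 0.0600+0.0100+0.0250 = 0.0950 m
S_min ≈ 0.3600+1.4400+1.8900+0.0950  ⇒  S_min = 757/200 m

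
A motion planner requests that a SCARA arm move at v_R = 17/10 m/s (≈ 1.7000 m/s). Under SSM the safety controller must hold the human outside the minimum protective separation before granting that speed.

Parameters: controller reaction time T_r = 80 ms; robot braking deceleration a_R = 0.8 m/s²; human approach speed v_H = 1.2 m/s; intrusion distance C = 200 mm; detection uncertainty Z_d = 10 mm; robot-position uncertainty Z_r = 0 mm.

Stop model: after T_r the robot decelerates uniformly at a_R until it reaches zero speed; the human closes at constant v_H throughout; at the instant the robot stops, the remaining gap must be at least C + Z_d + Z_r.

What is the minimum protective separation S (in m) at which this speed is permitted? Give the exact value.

braking lasts T_s = (17/10)/(4/5) = 2.1250 s
robot covers v_R·T_r = 1.7000·0.0800 = 0.1360 m before braking
robot covers 1.7000·2.1250 − ½·0.8000·2.1250² = 1.8062 m while stopping
human over T_r+T_s: 1.2000·(0.0800+2.1250) = 2.6460 m
margins: 0.2000+0.0100+0.0000 = 0.2100 m
S_min ≈ 0.1360+1.8062+2.6460+0.2100  ⇒  S_min = 19193/4000 m

S_min = 19193/4000 m = 4.7983 m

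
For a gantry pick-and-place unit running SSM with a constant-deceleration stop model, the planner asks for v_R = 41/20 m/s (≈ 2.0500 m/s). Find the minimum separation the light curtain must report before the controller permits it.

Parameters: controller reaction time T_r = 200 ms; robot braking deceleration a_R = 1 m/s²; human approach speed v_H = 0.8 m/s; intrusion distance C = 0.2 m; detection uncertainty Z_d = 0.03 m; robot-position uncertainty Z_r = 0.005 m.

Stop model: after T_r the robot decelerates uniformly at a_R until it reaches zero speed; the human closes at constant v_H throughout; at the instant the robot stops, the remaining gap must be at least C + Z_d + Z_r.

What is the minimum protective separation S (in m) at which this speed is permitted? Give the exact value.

braking lasts T_s = (41/20)/1 = 2.0500 s
robot in T_r: 2.0500·0.2000 = 0.4100 m
braking distance = 2.0500²/(2·1.0000) = 2.1012 m
human over T_r+T_s: 0.8000·(0.2000+2.0500) = 1.8000 m
residual clearance needed = 0.2000+0.0300+0.0050 = 0.2350 m
S_min ≈ 0.4100+2.1012+1.8000+0.2350  ⇒  S_min = 3637/800 m

S_min = 3637/800 m = 4.5462 m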